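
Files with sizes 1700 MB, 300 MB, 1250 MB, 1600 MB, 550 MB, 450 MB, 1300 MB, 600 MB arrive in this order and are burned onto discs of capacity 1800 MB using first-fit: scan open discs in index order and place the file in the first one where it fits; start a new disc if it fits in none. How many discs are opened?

5

  1700 → disc 1 (new)  [load 1700/1800]
  300 → disc 2 (new)  [load 300/1800]
  1250 → disc 2  [load 1550/1800]
  1600 → disc 3 (new)  [load 1600/1800]
  550 → disc 4 (new)  [load 550/1800]
  450 → disc 4  [load 1000/1800]
  1300 → disc 5 (new)  [load 1300/1800]
  600 → disc 4  [load 1600/1800]
5 discs opened.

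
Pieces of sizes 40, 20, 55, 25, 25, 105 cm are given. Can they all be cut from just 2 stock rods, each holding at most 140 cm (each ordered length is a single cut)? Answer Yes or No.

A valid assignment using 2 stock rods:
  stock rod 1: 105 + 25 = 130
  stock rod 2: 55 + 40 + 25 + 20 = 140
Every load is within 140 cm, so 2 stock rods suffice.

Yes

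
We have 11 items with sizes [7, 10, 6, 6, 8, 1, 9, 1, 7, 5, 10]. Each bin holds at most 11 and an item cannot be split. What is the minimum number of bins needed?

Total = 10 + 10 + 9 + 8 + 7 + 7 + 6 + 6 + 5 + 1 + 1 = 70.
Lower bound: ⌈70/11⌉ = 7 bins.
Also, 8 items each exceed 11/2, and no two of those can share a bin, so at least 8 bins are needed.
A packing using 8 bins:
  bin 1: 10 + 1 = 11
  bin 2: 10 + 1 = 11
  bin 3: 9 = 9
  bin 4: 8 = 8
  bin 5: 7 = 7
  bin 6: 7 = 7
  bin 7: 6 + 5 = 11
  bin 8: 6 = 6
This matches the lower bound, so 8 is optimal.

8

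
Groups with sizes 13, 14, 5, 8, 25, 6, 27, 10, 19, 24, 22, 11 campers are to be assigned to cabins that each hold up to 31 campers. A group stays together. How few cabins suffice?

Total = 27 + 25 + 24 + 22 + 19 + 14 + 13 + 11 + 10 + 8 + 6 + 5 = 184 campers.
Lower bound: ⌈184/31⌉ = 6 cabins.
A packing using 7 cabins:
  cabin 1: 27 = 27
  cabin 2: 25 + 6 = 31
  cabin 3: 24 + 5 = 29
  cabin 4: 22 + 8 = 30
  cabin 5: 19 + 11 = 30
  cabin 6: 14 + 13 = 27
  cabin 7: 10 = 10
No arrangement into 6 cabins stays within capacity, so 7 is optimal.

7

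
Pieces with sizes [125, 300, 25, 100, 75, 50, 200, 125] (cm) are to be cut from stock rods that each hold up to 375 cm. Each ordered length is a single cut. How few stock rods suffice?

Total = 300 + 200 + 125 + 125 + 100 + 75 + 50 + 25 = 1000 cm.
Lower bound: ⌈1000/375⌉ = 3 stock rods.
A packing using 3 stock rods:
  stock rod 1: 300 + 75 = 375
  stock rod 2: 200 + 125 + 50 = 375
  stock rod 3: 125 + 100 + 25 = 250
This matches the lower bound, so 3 is optimal.

3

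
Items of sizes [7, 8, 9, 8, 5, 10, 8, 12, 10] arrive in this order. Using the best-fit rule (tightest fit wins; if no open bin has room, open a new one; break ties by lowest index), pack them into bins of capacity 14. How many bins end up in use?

  7 → bin 1 (new)  [load 7/14]
  8 → bin 2 (new)  [load 8/14]
  9 → bin 3 (new)  [load 9/14]
  8 → bin 4 (new)  [load 8/14]
  5 → bin 3  [load 14/14]
  10 → bin 5 (new)  [load 10/14]
  8 → bin 6 (new)  [load 8/14]
  12 → bin 7 (new)  [load 12/14]
  10 → bin 8 (new)  [load 10/14]
8 bins opened.

8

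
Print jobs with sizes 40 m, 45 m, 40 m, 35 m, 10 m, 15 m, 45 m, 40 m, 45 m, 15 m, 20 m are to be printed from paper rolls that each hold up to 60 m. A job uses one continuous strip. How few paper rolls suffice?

Total = 45 + 45 + 45 + 40 + 40 + 40 + 35 + 20 + 15 + 15 + 10 = 350 m.
Lower bound: ⌈350/60⌉ = 6 paper rolls.
Also, 7 print jobs each exceed 30 m, and no two of those can share a roll, so at least 7 paper rolls are needed.
A packing using 7 paper rolls:
  roll 1: 45 + 15 = 60
  roll 2: 45 + 15 = 60
  roll 3: 45 + 10 = 55
  roll 4: 40 + 20 = 60
  roll 5: 40 = 40
  roll 6: 40 = 40
  roll 7: 35 = 35
This matches the lower bound, so 7 is optimal.

7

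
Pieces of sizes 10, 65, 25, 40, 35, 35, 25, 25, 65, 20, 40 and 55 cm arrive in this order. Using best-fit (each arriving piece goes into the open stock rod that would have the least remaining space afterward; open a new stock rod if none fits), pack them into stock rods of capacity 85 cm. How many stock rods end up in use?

7

  10 → stock rod 1 (new)  [load 10/85]
  65 → stock rod 1  [load 75/85]
  25 → stock rod 2 (new)  [load 25/85]
  40 → stock rod 2  [load 65/85]
  35 → stock rod 3 (new)  [load 35/85]
  35 → stock rod 3  [load 70/85]
  25 → stock rod 4 (new)  [load 25/85]
  25 → stock rod 4  [load 50/85]
  65 → stock rod 5 (new)  [load 65/85]
  20 → stock rod 2  [load 85/85]
  40 → stock rod 6 (new)  [load 40/85]
  55 → stock rod 7 (new)  [load 55/85]
7 stock rods opened.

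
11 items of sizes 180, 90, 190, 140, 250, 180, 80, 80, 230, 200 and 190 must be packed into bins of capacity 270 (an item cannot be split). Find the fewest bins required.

Total = 250 + 230 + 200 + 190 + 190 + 180 + 180 + 140 + 90 + 80 + 80 = 1810.
Lower bound: ⌈1810/270⌉ = 7 bins.
Also, 8 items each exceed 135, and no two of those can share a bin, so at least 8 bins are needed.
A packing using 8 bins:
  bin 1: 250 = 250
  bin 2: 230 = 230
  bin 3: 200 = 200
  bin 4: 190 + 80 = 270
  bin 5: 190 + 80 = 270
  bin 6: 180 + 90 = 270
  bin 7: 180 = 180
  bin 8: 140 = 140
This matches the lower bound, so 8 is optimal.

8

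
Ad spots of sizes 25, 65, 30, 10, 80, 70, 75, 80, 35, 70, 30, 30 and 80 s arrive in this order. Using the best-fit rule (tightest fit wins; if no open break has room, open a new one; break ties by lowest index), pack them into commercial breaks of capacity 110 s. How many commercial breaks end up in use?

  25 → break 1 (new)  [load 25/110]
  65 → break 1  [load 90/110]
  30 → break 2 (new)  [load 30/110]
  10 → break 1  [load 100/110]
  80 → break 2  [load 110/110]
  70 → break 3 (new)  [load 70/110]
  75 → break 4 (new)  [load 75/110]
  80 → break 5 (new)  [load 80/110]
  35 → break 4  [load 110/110]
  70 → break 6 (new)  [load 70/110]
  30 → break 5  [load 110/110]
  30 → break 3  [load 100/110]
  80 → break 7 (new)  [load 80/110]
7 commercial breaks opened.

7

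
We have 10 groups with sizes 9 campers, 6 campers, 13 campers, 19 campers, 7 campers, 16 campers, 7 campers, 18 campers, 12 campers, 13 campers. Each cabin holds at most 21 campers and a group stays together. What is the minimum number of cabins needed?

Total = 19 + 18 + 16 + 13 + 13 + 12 + 9 + 7 + 7 + 6 = 120 campers.
Lower bound: ⌈120/21⌉ = 6 cabins.
A packing using 7 cabins:
  cabin 1: 19 = 19
  cabin 2: 18 = 18
  cabin 3: 16 = 16
  cabin 4: 13 + 7 = 20
  cabin 5: 13 + 7 = 20
  cabin 6: 12 + 9 = 21
  cabin 7: 6 = 6
No arrangement into 6 cabins stays within capacity, so 7 is optimal.

7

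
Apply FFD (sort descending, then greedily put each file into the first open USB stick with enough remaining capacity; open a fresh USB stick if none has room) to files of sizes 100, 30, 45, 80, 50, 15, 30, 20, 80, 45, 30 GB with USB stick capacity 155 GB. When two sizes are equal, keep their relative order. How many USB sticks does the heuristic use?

Sorted descending: 100, 80, 80, 50, 45, 45, 30, 30, 30, 20, 15.
  100 → USB stick 1 (new)  [load 100/155]
  80 → USB stick 2 (new)  [load 80/155]
  80 → USB stick 3 (new)  [load 80/155]
  50 → USB stick 1  [load 150/155]
  45 → USB stick 2  [load 125/155]
  45 → USB stick 3  [load 125/155]
  30 → USB stick 2  [load 155/155]
  30 → USB stick 3  [load 155/155]
  30 → USB stick 4 (new)  [load 30/155]
  20 → USB stick 4  [load 50/155]
  15 → USB stick 4  [load 65/155]
4 USB sticks opened.

4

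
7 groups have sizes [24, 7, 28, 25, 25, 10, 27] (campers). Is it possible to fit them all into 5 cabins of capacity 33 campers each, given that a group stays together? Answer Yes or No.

No

Total = 146 campers; ⌈146/33⌉ = 5.
The bound of 5 does not rule out 5, but exhaustive search shows no assignment into 5 cabins of capacity 33 campers exists — the minimum is 6.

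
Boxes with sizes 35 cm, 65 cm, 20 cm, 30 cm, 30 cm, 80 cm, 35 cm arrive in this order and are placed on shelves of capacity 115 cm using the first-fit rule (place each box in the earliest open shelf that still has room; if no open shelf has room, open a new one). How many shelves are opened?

  35 → shelf 1 (new)  [load 35/115]
  65 → shelf 1  [load 100/115]
  20 → shelf 2 (new)  [load 20/115]
  30 → shelf 2  [load 50/115]
  30 → shelf 2  [load 80/115]
  80 → shelf 3 (new)  [load 80/115]
  35 → shelf 2  [load 115/115]
3 shelves opened.

3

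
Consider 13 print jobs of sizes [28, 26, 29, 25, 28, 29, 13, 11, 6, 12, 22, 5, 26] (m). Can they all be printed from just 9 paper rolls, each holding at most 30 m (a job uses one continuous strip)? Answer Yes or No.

No

Total = 260 m; ⌈260/30⌉ = 9.
The bound of 9 does not rule out 9, but exhaustive search shows no assignment into 9 paper rolls of capacity 30 m exists — the minimum is 10.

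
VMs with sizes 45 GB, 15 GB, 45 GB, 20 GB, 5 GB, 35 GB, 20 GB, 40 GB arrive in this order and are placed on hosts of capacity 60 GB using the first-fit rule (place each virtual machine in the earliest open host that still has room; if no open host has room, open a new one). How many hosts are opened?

4

  45 → host 1 (new)  [load 45/60]
  15 → host 1  [load 60/60]
  45 → host 2 (new)  [load 45/60]
  20 → host 3 (new)  [load 20/60]
  5 → host 2  [load 50/60]
  35 → host 3  [load 55/60]
  20 → host 4 (new)  [load 20/60]
  40 → host 4  [load 60/60]
4 hosts opened.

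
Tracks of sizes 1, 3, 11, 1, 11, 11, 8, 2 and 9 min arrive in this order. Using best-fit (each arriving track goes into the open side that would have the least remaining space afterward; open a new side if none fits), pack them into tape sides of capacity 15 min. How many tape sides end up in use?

  1 → side 1 (new)  [load 1/15]
  3 → side 1  [load 4/15]
  11 → side 1  [load 15/15]
  1 → side 2 (new)  [load 1/15]
  11 → side 2  [load 12/15]
  11 → side 3 (new)  [load 11/15]
  8 → side 4 (new)  [load 8/15]
  2 → side 2  [load 14/15]
  9 → side 5 (new)  [load 9/15]
5 tape sides opened.

5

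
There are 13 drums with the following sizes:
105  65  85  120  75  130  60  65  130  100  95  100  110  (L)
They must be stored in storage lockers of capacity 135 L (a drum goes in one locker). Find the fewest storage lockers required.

Total = 130 + 130 + 120 + 110 + 105 + 100 + 100 + 95 + 85 + 75 + 65 + 65 + 60 = 1240 L.
Lower bound: ⌈1240/135⌉ = 10 storage lockers.
A packing using 11 storage lockers:
  locker 1: 130 = 130
  locker 2: 130 = 130
  locker 3: 120 = 120
  locker 4: 110 = 110
  locker 5: 105 = 105
  locker 6: 100 = 100
  locker 7: 100 = 100
  locker 8: 95 = 95
  locker 9: 85 = 85
  locker 10: 75 + 60 = 135
  locker 11: 65 + 65 = 130
No arrangement into 10 storage lockers stays within capacity, so 11 is optimal.

11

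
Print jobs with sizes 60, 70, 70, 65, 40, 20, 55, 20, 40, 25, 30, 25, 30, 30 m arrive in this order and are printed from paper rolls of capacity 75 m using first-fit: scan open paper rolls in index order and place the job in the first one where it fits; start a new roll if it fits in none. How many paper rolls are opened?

9

  60 → roll 1 (new)  [load 60/75]
  70 → roll 2 (new)  [load 70/75]
  70 → roll 3 (new)  [load 70/75]
  65 → roll 4 (new)  [load 65/75]
  40 → roll 5 (new)  [load 40/75]
  20 → roll 5  [load 60/75]
  55 → roll 6 (new)  [load 55/75]
  20 → roll 6  [load 75/75]
  40 → roll 7 (new)  [load 40/75]
  25 → roll 7  [load 65/75]
  30 → roll 8 (new)  [load 30/75]
  25 → roll 8  [load 55/75]
  30 → roll 9 (new)  [load 30/75]
  30 → roll 9  [load 60/75]
9 paper rolls opened.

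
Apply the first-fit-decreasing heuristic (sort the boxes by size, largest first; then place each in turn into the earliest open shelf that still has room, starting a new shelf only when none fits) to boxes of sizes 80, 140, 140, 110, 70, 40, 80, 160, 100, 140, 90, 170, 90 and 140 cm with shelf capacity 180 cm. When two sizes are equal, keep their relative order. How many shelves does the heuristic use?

Sorted descending: 170, 160, 140, 140, 140, 140, 110, 100, 90, 90, 80, 80, 70, 40.
  170 → shelf 1 (new)  [load 170/180]
  160 → shelf 2 (new)  [load 160/180]
  140 → shelf 3 (new)  [load 140/180]
  140 → shelf 4 (new)  [load 140/180]
  140 → shelf 5 (new)  [load 140/180]
  140 → shelf 6 (new)  [load 140/180]
  110 → shelf 7 (new)  [load 110/180]
  100 → shelf 8 (new)  [load 100/180]
  90 → shelf 9 (new)  [load 90/180]
  90 → shelf 9  [load 180/180]
  80 → shelf 8  [load 180/180]
  80 → shelf 10 (new)  [load 80/180]
  70 → shelf 7  [load 180/180]
  40 → shelf 3  [load 180/180]
10 shelves opened.

10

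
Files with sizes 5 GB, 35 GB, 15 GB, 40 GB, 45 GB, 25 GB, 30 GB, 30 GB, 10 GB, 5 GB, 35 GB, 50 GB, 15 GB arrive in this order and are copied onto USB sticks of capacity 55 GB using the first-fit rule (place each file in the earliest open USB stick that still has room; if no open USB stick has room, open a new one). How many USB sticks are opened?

  5 → USB stick 1 (new)  [load 5/55]
  35 → USB stick 1  [load 40/55]
  15 → USB stick 1  [load 55/55]
  40 → USB stick 2 (new)  [load 40/55]
  45 → USB stick 3 (new)  [load 45/55]
  25 → USB stick 4 (new)  [load 25/55]
  30 → USB stick 4  [load 55/55]
  30 → USB stick 5 (new)  [load 30/55]
  10 → USB stick 2  [load 50/55]
  5 → USB stick 2  [load 55/55]
  35 → USB stick 6 (new)  [load 35/55]
  50 → USB stick 7 (new)  [load 50/55]
  15 → USB stick 5  [load 45/55]
7 USB sticks opened.

7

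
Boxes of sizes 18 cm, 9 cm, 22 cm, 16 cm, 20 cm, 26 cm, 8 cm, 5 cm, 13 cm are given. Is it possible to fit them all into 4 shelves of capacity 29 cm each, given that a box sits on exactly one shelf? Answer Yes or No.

No

Total = 137 cm; ⌈137/29⌉ = 5.
At least 5 shelves are required, but only 4 are allowed.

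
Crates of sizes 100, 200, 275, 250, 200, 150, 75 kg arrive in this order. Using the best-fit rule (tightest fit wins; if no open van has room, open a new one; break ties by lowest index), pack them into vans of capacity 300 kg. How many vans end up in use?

  100 → van 1 (new)  [load 100/300]
  200 → van 1  [load 300/300]
  275 → van 2 (new)  [load 275/300]
  250 → van 3 (new)  [load 250/300]
  200 → van 4 (new)  [load 200/300]
  150 → van 5 (new)  [load 150/300]
  75 → van 4  [load 275/300]
5 vans opened.

5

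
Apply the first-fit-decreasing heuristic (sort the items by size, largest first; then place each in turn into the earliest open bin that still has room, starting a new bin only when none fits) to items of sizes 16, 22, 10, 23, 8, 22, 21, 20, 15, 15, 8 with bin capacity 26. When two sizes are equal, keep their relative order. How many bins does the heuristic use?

8

Sorted descending: 23, 22, 22, 21, 20, 16, 15, 15, 10, 8, 8.
  23 → bin 1 (new)  [load 23/26]
  22 → bin 2 (new)  [load 22/26]
  22 → bin 3 (new)  [load 22/26]
  21 → bin 4 (new)  [load 21/26]
  20 → bin 5 (new)  [load 20/26]
  16 → bin 6 (new)  [load 16/26]
  15 → bin 7 (new)  [load 15/26]
  15 → bin 8 (new)  [load 15/26]
  10 → bin 6  [load 26/26]
  8 → bin 7  [load 23/26]
  8 → bin 8  [load 23/26]
8 bins opened.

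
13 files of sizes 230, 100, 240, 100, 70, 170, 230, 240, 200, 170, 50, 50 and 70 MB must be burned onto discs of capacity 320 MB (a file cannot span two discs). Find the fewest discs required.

7

Total = 240 + 240 + 230 + 230 + 200 + 170 + 170 + 100 + 100 + 70 + 70 + 50 + 50 = 1920 MB.
Lower bound: ⌈1920/320⌉ = 6 discs.
Also, 7 files each exceed 160 MB, and no two of those can share a disc, so at least 7 discs are needed.
A packing using 7 discs:
  disc 1: 240 + 70 = 310
  disc 2: 240 + 70 = 310
  disc 3: 230 + 50 = 280
  disc 4: 230 + 50 = 280
  disc 5: 200 + 100 = 300
  disc 6: 170 + 100 = 270
  disc 7: 170 = 170
This matches the lower bound, so 7 is optimal.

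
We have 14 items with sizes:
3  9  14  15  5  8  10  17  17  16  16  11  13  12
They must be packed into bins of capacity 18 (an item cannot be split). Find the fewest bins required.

11

Total = 17 + 17 + 16 + 16 + 15 + 14 + 13 + 12 + 11 + 10 + 9 + 8 + 5 + 3 = 166.
Lower bound: ⌈166/18⌉ = 10 bins.
A packing using 11 bins:
  bin 1: 17 = 17
  bin 2: 17 = 17
  bin 3: 16 = 16
  bin 4: 16 = 16
  bin 5: 15 + 3 = 18
  bin 6: 14 = 14
  bin 7: 13 + 5 = 18
  bin 8: 12 = 12
  bin 9: 11 = 11
  bin 10: 10 + 8 = 18
  bin 11: 9 = 9
No arrangement into 10 bins stays within capacity, so 11 is optimal.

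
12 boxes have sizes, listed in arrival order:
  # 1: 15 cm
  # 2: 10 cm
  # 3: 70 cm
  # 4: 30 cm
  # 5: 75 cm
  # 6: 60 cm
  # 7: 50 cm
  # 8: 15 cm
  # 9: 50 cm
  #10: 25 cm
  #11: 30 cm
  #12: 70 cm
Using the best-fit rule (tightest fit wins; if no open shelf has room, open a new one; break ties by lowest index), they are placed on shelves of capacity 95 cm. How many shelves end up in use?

  15 → shelf 1 (new)  [load 15/95]
  10 → shelf 1  [load 25/95]
  70 → shelf 1  [load 95/95]
  30 → shelf 2 (new)  [load 30/95]
  75 → shelf 3 (new)  [load 75/95]
  60 → shelf 2  [load 90/95]
  50 → shelf 4 (new)  [load 50/95]
  15 → shelf 3  [load 90/95]
  50 → shelf 5 (new)  [load 50/95]
  25 → shelf 4  [load 75/95]
  30 → shelf 5  [load 80/95]
  70 → shelf 6 (new)  [load 70/95]
6 shelves opened.

6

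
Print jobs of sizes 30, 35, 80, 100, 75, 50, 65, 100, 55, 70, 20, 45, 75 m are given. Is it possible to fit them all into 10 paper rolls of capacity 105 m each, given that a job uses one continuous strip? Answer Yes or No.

A valid assignment using 9 paper rolls:
  roll 1: 100 = 100
  roll 2: 100 = 100
  roll 3: 80 + 20 = 100
  roll 4: 75 + 30 = 105
  roll 5: 75 = 75
  roll 6: 70 + 35 = 105
  roll 7: 65 = 65
  roll 8: 55 + 50 = 105
  roll 9: 45 = 45
That uses only 9 ≤ 10, so 10 paper rolls are enough.

Yes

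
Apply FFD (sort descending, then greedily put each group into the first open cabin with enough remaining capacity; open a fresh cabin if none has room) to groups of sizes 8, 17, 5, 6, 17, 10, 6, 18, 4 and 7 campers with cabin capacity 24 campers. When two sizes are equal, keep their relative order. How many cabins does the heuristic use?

5

Sorted descending: 18, 17, 17, 10, 8, 7, 6, 6, 5, 4.
  18 → cabin 1 (new)  [load 18/24]
  17 → cabin 2 (new)  [load 17/24]
  17 → cabin 3 (new)  [load 17/24]
  10 → cabin 4 (new)  [load 10/24]
  8 → cabin 4  [load 18/24]
  7 → cabin 2  [load 24/24]
  6 → cabin 1  [load 24/24]
  6 → cabin 3  [load 23/24]
  5 → cabin 4  [load 23/24]
  4 → cabin 5 (new)  [load 4/24]
5 cabins opened.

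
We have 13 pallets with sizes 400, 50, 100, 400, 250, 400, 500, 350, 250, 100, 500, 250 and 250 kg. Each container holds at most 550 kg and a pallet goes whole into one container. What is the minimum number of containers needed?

Total = 500 + 500 + 400 + 400 + 400 + 350 + 250 + 250 + 250 + 250 + 100 + 100 + 50 = 3800 kg.
Lower bound: ⌈3800/550⌉ = 7 containers.
A packing using 8 containers:
  container 1: 500 + 50 = 550
  container 2: 500 = 500
  container 3: 400 + 100 = 500
  container 4: 400 + 100 = 500
  container 5: 400 = 400
  container 6: 350 = 350
  container 7: 250 + 250 = 500
  container 8: 250 + 250 = 500
No arrangement into 7 containers stays within capacity, so 8 is optimal.

8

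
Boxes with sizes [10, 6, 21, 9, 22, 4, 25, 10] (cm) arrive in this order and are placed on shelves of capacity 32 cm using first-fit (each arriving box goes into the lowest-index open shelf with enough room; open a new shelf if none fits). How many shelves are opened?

4

  10 → shelf 1 (new)  [load 10/32]
  6 → shelf 1  [load 16/32]
  21 → shelf 2 (new)  [load 21/32]
  9 → shelf 1  [load 25/32]
  22 → shelf 3 (new)  [load 22/32]
  4 → shelf 1  [load 29/32]
  25 → shelf 4 (new)  [load 25/32]
  10 → shelf 2  [load 31/32]
4 shelves opened.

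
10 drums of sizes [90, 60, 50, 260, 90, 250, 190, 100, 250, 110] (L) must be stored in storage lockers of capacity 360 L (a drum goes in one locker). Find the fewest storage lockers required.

5

Total = 260 + 250 + 250 + 190 + 110 + 100 + 90 + 90 + 60 + 50 = 1450 L.
Lower bound: ⌈1450/360⌉ = 5 storage lockers.
A packing using 5 storage lockers:
  locker 1: 260 + 100 = 360
  locker 2: 250 + 110 = 360
  locker 3: 250 + 90 = 340
  locker 4: 190 + 90 + 60 = 340
  locker 5: 50 = 50
This matches the lower bound, so 5 is optimal.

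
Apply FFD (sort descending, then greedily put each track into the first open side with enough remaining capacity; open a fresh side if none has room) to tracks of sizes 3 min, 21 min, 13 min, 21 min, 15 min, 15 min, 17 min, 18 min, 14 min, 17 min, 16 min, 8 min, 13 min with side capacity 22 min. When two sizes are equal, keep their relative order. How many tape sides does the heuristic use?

Sorted descending: 21, 21, 18, 17, 17, 16, 15, 15, 14, 13, 13, 8, 3.
  21 → side 1 (new)  [load 21/22]
  21 → side 2 (new)  [load 21/22]
  18 → side 3 (new)  [load 18/22]
  17 → side 4 (new)  [load 17/22]
  17 → side 5 (new)  [load 17/22]
  16 → side 6 (new)  [load 16/22]
  15 → side 7 (new)  [load 15/22]
  15 → side 8 (new)  [load 15/22]
  14 → side 9 (new)  [load 14/22]
  13 → side 10 (new)  [load 13/22]
  13 → side 11 (new)  [load 13/22]
  8 → side 9  [load 22/22]
  3 → side 3  [load 21/22]
11 tape sides opened.

11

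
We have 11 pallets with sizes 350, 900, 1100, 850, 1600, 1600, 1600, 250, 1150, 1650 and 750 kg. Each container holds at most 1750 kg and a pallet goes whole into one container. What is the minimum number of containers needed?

8

Total = 1650 + 1600 + 1600 + 1600 + 1150 + 1100 + 900 + 850 + 750 + 350 + 250 = 11800 kg.
Lower bound: ⌈11800/1750⌉ = 7 containers.
A packing using 8 containers:
  container 1: 1650 = 1650
  container 2: 1600 = 1600
  container 3: 1600 = 1600
  container 4: 1600 = 1600
  container 5: 1150 + 350 + 250 = 1750
  container 6: 1100 = 1100
  container 7: 900 + 850 = 1750
  container 8: 750 = 750
No arrangement into 7 containers stays within capacity, so 8 is optimal.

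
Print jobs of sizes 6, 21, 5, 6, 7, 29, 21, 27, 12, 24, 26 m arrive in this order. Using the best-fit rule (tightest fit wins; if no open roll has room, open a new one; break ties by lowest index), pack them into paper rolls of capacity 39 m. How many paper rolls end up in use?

  6 → roll 1 (new)  [load 6/39]
  21 → roll 1  [load 27/39]
  5 → roll 1  [load 32/39]
  6 → roll 1  [load 38/39]
  7 → roll 2 (new)  [load 7/39]
  29 → roll 2  [load 36/39]
  21 → roll 3 (new)  [load 21/39]
  27 → roll 4 (new)  [load 27/39]
  12 → roll 4  [load 39/39]
  24 → roll 5 (new)  [load 24/39]
  26 → roll 6 (new)  [load 26/39]
6 paper rolls opened.

6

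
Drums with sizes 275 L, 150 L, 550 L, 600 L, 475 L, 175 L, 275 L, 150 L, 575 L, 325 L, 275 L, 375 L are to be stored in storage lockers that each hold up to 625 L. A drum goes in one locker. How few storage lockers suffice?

Total = 600 + 575 + 550 + 475 + 375 + 325 + 275 + 275 + 275 + 175 + 150 + 150 = 4200 L.
Lower bound: ⌈4200/625⌉ = 7 storage lockers.
A packing using 8 storage lockers:
  locker 1: 600 = 600
  locker 2: 575 = 575
  locker 3: 550 = 550
  locker 4: 475 + 150 = 625
  locker 5: 375 + 175 = 550
  locker 6: 325 + 275 = 600
  locker 7: 275 + 275 = 550
  locker 8: 150 = 150
No arrangement into 7 storage lockers stays within capacity, so 8 is optimal.

8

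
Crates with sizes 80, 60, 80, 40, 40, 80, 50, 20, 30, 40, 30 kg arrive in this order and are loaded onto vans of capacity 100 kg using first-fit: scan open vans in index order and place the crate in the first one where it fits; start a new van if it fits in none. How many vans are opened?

  80 → van 1 (new)  [load 80/100]
  60 → van 2 (new)  [load 60/100]
  80 → van 3 (new)  [load 80/100]
  40 → van 2  [load 100/100]
  40 → van 4 (new)  [load 40/100]
  80 → van 5 (new)  [load 80/100]
  50 → van 4  [load 90/100]
  20 → van 1  [load 100/100]
  30 → van 6 (new)  [load 30/100]
  40 → van 6  [load 70/100]
  30 → van 6  [load 100/100]
6 vans opened.

6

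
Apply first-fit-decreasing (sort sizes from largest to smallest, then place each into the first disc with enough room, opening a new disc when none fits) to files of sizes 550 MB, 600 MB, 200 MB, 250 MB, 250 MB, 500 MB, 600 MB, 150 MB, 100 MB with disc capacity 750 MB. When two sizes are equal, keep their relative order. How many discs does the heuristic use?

Sorted descending: 600, 600, 550, 500, 250, 250, 200, 150, 100.
  600 → disc 1 (new)  [load 600/750]
  600 → disc 2 (new)  [load 600/750]
  550 → disc 3 (new)  [load 550/750]
  500 → disc 4 (new)  [load 500/750]
  250 → disc 4  [load 750/750]
  250 → disc 5 (new)  [load 250/750]
  200 → disc 3  [load 750/750]
  150 → disc 1  [load 750/750]
  100 → disc 2  [load 700/750]
5 discs opened.

5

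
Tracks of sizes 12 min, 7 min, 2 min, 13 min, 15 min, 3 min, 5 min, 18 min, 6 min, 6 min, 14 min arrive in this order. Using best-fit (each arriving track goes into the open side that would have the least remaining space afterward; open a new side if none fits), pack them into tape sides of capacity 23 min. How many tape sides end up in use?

  12 → side 1 (new)  [load 12/23]
  7 → side 1  [load 19/23]
  2 → side 1  [load 21/23]
  13 → side 2 (new)  [load 13/23]
  15 → side 3 (new)  [load 15/23]
  3 → side 3  [load 18/23]
  5 → side 3  [load 23/23]
  18 → side 4 (new)  [load 18/23]
  6 → side 2  [load 19/23]
  6 → side 5 (new)  [load 6/23]
  14 → side 5  [load 20/23]
5 tape sides opened.

5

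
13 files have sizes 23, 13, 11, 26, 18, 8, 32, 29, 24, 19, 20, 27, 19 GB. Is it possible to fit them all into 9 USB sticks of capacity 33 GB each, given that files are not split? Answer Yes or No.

No

Total = 269 GB; ⌈269/33⌉ = 9.
10 files each exceed half the capacity and cannot share a USB stick, forcing at least 10 USB sticks.
At least 10 USB sticks are required, but only 9 are allowed.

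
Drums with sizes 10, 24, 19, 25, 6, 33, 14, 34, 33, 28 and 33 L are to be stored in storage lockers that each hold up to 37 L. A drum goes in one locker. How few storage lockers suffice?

Total = 34 + 33 + 33 + 33 + 28 + 25 + 24 + 19 + 14 + 10 + 6 = 259 L.
Lower bound: ⌈259/37⌉ = 7 storage lockers.
Also, 8 drums each exceed 37/2 L, and no two of those can share a locker, so at least 8 storage lockers are needed.
A packing using 8 storage lockers:
  locker 1: 34 = 34
  locker 2: 33 = 33
  locker 3: 33 = 33
  locker 4: 33 = 33
  locker 5: 28 + 6 = 34
  locker 6: 25 + 10 = 35
  locker 7: 24 = 24
  locker 8: 19 + 14 = 33
This matches the lower bound, so 8 is optimal.

8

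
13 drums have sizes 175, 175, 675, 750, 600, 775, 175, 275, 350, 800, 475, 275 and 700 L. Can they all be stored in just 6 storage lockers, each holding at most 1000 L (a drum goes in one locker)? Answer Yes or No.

No

Total = 6200 L; ⌈6200/1000⌉ = 7.
At least 7 storage lockers are required, but only 6 are allowed.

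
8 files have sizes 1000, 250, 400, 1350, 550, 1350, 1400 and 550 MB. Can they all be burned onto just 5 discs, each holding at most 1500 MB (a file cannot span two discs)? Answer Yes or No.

A valid assignment using 5 discs:
  disc 1: 1400 = 1400
  disc 2: 1350 = 1350
  disc 3: 1350 = 1350
  disc 4: 1000 + 400 = 1400
  disc 5: 550 + 550 + 250 = 1350
Every load is within 1500 MB, so 5 discs suffice.

Yes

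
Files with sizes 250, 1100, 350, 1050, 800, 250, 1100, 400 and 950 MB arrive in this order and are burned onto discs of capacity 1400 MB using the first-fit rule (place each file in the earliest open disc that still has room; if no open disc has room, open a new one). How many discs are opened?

5

  250 → disc 1 (new)  [load 250/1400]
  1100 → disc 1  [load 1350/1400]
  350 → disc 2 (new)  [load 350/1400]
  1050 → disc 2  [load 1400/1400]
  800 → disc 3 (new)  [load 800/1400]
  250 → disc 3  [load 1050/1400]
  1100 → disc 4 (new)  [load 1100/1400]
  400 → disc 5 (new)  [load 400/1400]
  950 → disc 5  [load 1350/1400]
5 discs opened.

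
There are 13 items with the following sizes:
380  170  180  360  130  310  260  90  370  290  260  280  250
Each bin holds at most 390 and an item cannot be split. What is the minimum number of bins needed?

10

Total = 380 + 370 + 360 + 310 + 290 + 280 + 260 + 260 + 250 + 180 + 170 + 130 + 90 = 3330.
Lower bound: ⌈3330/390⌉ = 9 bins.
A packing using 10 bins:
  bin 1: 380 = 380
  bin 2: 370 = 370
  bin 3: 360 = 360
  bin 4: 310 = 310
  bin 5: 290 + 90 = 380
  bin 6: 280 = 280
  bin 7: 260 + 130 = 390
  bin 8: 260 = 260
  bin 9: 250 = 250
  bin 10: 180 + 170 = 350
No arrangement into 9 bins stays within capacity, so 10 is optimal.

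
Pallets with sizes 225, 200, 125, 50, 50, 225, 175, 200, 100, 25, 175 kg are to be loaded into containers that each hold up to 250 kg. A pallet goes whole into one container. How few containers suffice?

7

Total = 225 + 225 + 200 + 200 + 175 + 175 + 125 + 100 + 50 + 50 + 25 = 1550 kg.
Lower bound: ⌈1550/250⌉ = 7 containers.
A packing using 7 containers:
  container 1: 225 + 25 = 250
  container 2: 225 = 225
  container 3: 200 + 50 = 250
  container 4: 200 + 50 = 250
  container 5: 175 = 175
  container 6: 175 = 175
  container 7: 125 + 100 = 225
This matches the lower bound, so 7 is optimal.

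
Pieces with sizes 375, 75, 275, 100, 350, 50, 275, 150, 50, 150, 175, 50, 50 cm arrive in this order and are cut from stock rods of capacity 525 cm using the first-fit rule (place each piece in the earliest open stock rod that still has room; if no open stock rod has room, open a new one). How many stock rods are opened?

  375 → stock rod 1 (new)  [load 375/525]
  75 → stock rod 1  [load 450/525]
  275 → stock rod 2 (new)  [load 275/525]
  100 → stock rod 2  [load 375/525]
  350 → stock rod 3 (new)  [load 350/525]
  50 → stock rod 1  [load 500/525]
  275 → stock rod 4 (new)  [load 275/525]
  150 → stock rod 2  [load 525/525]
  50 → stock rod 3  [load 400/525]
  150 → stock rod 4  [load 425/525]
  175 → stock rod 5 (new)  [load 175/525]
  50 → stock rod 3  [load 450/525]
  50 → stock rod 3  [load 500/525]
5 stock rods opened.

5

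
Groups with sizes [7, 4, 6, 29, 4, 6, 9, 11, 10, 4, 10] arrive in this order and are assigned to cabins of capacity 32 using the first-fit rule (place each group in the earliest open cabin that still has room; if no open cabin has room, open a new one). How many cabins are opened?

4

  7 → cabin 1 (new)  [load 7/32]
  4 → cabin 1  [load 11/32]
  6 → cabin 1  [load 17/32]
  29 → cabin 2 (new)  [load 29/32]
  4 → cabin 1  [load 21/32]
  6 → cabin 1  [load 27/32]
  9 → cabin 3 (new)  [load 9/32]
  11 → cabin 3  [load 20/32]
  10 → cabin 3  [load 30/32]
  4 → cabin 1  [load 31/32]
  10 → cabin 4 (new)  [load 10/32]
4 cabins opened.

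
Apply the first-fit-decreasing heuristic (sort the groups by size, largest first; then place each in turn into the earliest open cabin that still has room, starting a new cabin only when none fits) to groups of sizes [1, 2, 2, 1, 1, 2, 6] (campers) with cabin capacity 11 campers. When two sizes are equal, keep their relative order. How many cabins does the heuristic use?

Sorted descending: 6, 2, 2, 2, 1, 1, 1.
  6 → cabin 1 (new)  [load 6/11]
  2 → cabin 1  [load 8/11]
  2 → cabin 1  [load 10/11]
  2 → cabin 2 (new)  [load 2/11]
  1 → cabin 1  [load 11/11]
  1 → cabin 2  [load 3/11]
  1 → cabin 2  [load 4/11]
2 cabins opened.

2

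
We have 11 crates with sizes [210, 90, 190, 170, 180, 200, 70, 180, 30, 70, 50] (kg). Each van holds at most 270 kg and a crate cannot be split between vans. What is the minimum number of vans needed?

Total = 210 + 200 + 190 + 180 + 180 + 170 + 90 + 70 + 70 + 50 + 30 = 1440 kg.
Lower bound: ⌈1440/270⌉ = 6 vans.
A packing using 6 vans:
  van 1: 210 + 50 = 260
  van 2: 200 + 70 = 270
  van 3: 190 + 70 = 260
  van 4: 180 + 90 = 270
  van 5: 180 + 30 = 210
  van 6: 170 = 170
This matches the lower bound, so 6 is optimal.

6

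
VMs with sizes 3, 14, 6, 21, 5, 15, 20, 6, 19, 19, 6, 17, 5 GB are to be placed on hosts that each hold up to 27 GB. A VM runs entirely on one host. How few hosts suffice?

7

Total = 21 + 20 + 19 + 19 + 17 + 15 + 14 + 6 + 6 + 6 + 5 + 5 + 3 = 156 GB.
Lower bound: ⌈156/27⌉ = 6 hosts.
Also, 7 VMs each exceed 27/2 GB, and no two of those can share a host, so at least 7 hosts are needed.
A packing using 7 hosts:
  host 1: 21 + 6 = 27
  host 2: 20 + 6 = 26
  host 3: 19 + 6 = 25
  host 4: 19 + 5 + 3 = 27
  host 5: 17 + 5 = 22
  host 6: 15 = 15
  host 7: 14 = 14
This matches the lower bound, so 7 is optimal.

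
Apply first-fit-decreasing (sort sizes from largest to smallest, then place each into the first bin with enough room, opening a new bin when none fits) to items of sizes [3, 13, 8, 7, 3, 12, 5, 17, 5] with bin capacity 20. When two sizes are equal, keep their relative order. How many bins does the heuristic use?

Sorted descending: 17, 13, 12, 8, 7, 5, 5, 3, 3.
  17 → bin 1 (new)  [load 17/20]
  13 → bin 2 (new)  [load 13/20]
  12 → bin 3 (new)  [load 12/20]
  8 → bin 3  [load 20/20]
  7 → bin 2  [load 20/20]
  5 → bin 4 (new)  [load 5/20]
  5 → bin 4  [load 10/20]
  3 → bin 1  [load 20/20]
  3 → bin 4  [load 13/20]
4 bins opened.

4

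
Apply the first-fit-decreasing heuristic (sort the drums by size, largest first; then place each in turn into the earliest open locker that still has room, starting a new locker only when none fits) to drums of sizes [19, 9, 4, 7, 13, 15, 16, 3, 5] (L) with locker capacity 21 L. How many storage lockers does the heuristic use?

Sorted descending: 19, 16, 15, 13, 9, 7, 5, 4, 3.
  19 → locker 1 (new)  [load 19/21]
  16 → locker 2 (new)  [load 16/21]
  15 → locker 3 (new)  [load 15/21]
  13 → locker 4 (new)  [load 13/21]
  9 → locker 5 (new)  [load 9/21]
  7 → locker 4  [load 20/21]
  5 → locker 2  [load 21/21]
  4 → locker 3  [load 19/21]
  3 → locker 5  [load 12/21]
5 storage lockers opened.

5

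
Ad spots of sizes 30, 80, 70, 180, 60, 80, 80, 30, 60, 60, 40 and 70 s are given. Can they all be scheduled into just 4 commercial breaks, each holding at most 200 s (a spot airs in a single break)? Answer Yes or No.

No

Total = 840 s; ⌈840/200⌉ = 5.
At least 5 commercial breaks are required, but only 4 are allowed.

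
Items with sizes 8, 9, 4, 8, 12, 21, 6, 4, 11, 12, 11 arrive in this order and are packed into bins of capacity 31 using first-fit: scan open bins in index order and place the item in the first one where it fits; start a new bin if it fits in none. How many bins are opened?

5

  8 → bin 1 (new)  [load 8/31]
  9 → bin 1  [load 17/31]
  4 → bin 1  [load 21/31]
  8 → bin 1  [load 29/31]
  12 → bin 2 (new)  [load 12/31]
  21 → bin 3 (new)  [load 21/31]
  6 → bin 2  [load 18/31]
  4 → bin 2  [load 22/31]
  11 → bin 4 (new)  [load 11/31]
  12 → bin 4  [load 23/31]
  11 → bin 5 (new)  [load 11/31]
5 bins opened.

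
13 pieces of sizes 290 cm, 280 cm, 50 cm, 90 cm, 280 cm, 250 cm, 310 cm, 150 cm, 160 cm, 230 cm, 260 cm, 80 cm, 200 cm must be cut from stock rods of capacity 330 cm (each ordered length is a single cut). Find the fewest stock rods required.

Total = 310 + 290 + 280 + 280 + 260 + 250 + 230 + 200 + 160 + 150 + 90 + 80 + 50 = 2630 cm.
Lower bound: ⌈2630/330⌉ = 8 stock rods.
A packing using 9 stock rods:
  stock rod 1: 310 = 310
  stock rod 2: 290 = 290
  stock rod 3: 280 + 50 = 330
  stock rod 4: 280 = 280
  stock rod 5: 260 = 260
  stock rod 6: 250 + 80 = 330
  stock rod 7: 230 + 90 = 320
  stock rod 8: 200 = 200
  stock rod 9: 160 + 150 = 310
No arrangement into 8 stock rods stays within capacity, so 9 is optimal.

9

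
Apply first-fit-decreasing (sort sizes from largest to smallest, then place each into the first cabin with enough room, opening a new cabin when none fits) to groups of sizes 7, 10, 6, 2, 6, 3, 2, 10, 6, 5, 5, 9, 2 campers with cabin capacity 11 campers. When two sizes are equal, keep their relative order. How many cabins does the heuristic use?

Sorted descending: 10, 10, 9, 7, 6, 6, 6, 5, 5, 3, 2, 2, 2.
  10 → cabin 1 (new)  [load 10/11]
  10 → cabin 2 (new)  [load 10/11]
  9 → cabin 3 (new)  [load 9/11]
  7 → cabin 4 (new)  [load 7/11]
  6 → cabin 5 (new)  [load 6/11]
  6 → cabin 6 (new)  [load 6/11]
  6 → cabin 7 (new)  [load 6/11]
  5 → cabin 5  [load 11/11]
  5 → cabin 6  [load 11/11]
  3 → cabin 4  [load 10/11]
  2 → cabin 3  [load 11/11]
  2 → cabin 7  [load 8/11]
  2 → cabin 7  [load 10/11]
7 cabins opened.

7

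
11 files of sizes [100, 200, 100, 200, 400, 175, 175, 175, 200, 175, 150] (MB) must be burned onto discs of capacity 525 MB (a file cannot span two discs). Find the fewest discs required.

Total = 400 + 200 + 200 + 200 + 175 + 175 + 175 + 175 + 150 + 100 + 100 = 2050 MB.
Lower bound: ⌈2050/525⌉ = 4 discs.
A packing using 4 discs:
  disc 1: 400 + 100 = 500
  disc 2: 200 + 200 + 100 = 500
  disc 3: 200 + 175 + 150 = 525
  disc 4: 175 + 175 + 175 = 525
This matches the lower bound, so 4 is optimal.

4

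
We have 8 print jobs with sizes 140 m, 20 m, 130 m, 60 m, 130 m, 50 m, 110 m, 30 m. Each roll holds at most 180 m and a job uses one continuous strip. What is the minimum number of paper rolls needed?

Total = 140 + 130 + 130 + 110 + 60 + 50 + 30 + 20 = 670 m.
Lower bound: ⌈670/180⌉ = 4 paper rolls.
A packing using 4 paper rolls:
  roll 1: 140 + 30 = 170
  roll 2: 130 + 50 = 180
  roll 3: 130 + 20 = 150
  roll 4: 110 + 60 = 170
This matches the lower bound, so 4 is optimal.

4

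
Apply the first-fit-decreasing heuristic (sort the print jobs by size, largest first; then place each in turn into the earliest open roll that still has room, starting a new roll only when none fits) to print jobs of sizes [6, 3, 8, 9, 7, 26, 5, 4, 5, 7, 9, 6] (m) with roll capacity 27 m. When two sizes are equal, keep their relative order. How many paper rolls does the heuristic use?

Sorted descending: 26, 9, 9, 8, 7, 7, 6, 6, 5, 5, 4, 3.
  26 → roll 1 (new)  [load 26/27]
  9 → roll 2 (new)  [load 9/27]
  9 → roll 2  [load 18/27]
  8 → roll 2  [load 26/27]
  7 → roll 3 (new)  [load 7/27]
  7 → roll 3  [load 14/27]
  6 → roll 3  [load 20/27]
  6 → roll 3  [load 26/27]
  5 → roll 4 (new)  [load 5/27]
  5 → roll 4  [load 10/27]
  4 → roll 4  [load 14/27]
  3 → roll 4  [load 17/27]
4 paper rolls opened.

4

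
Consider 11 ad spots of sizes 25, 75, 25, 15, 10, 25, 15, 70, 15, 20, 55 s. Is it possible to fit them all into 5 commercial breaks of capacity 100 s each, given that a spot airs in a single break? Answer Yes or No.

A valid assignment using 4 commercial breaks:
  break 1: 75 + 25 = 100
  break 2: 70 + 25 = 95
  break 3: 55 + 25 + 20 = 100
  break 4: 15 + 15 + 15 + 10 = 55
That uses only 4 ≤ 5, so 5 commercial breaks are enough.

Yes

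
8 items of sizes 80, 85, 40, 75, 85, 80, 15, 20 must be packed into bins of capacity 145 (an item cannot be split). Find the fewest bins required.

5

Total = 85 + 85 + 80 + 80 + 75 + 40 + 20 + 15 = 480.
Lower bound: ⌈480/145⌉ = 4 bins.
Also, 5 items each exceed 145/2, and no two of those can share a bin, so at least 5 bins are needed.
A packing using 5 bins:
  bin 1: 85 + 40 + 20 = 145
  bin 2: 85 + 15 = 100
  bin 3: 80 = 80
  bin 4: 80 = 80
  bin 5: 75 = 75
This matches the lower bound, so 5 is optimal.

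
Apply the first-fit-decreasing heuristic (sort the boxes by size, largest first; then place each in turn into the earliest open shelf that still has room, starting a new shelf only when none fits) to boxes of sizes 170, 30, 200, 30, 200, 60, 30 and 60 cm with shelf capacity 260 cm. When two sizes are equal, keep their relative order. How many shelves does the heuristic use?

Sorted descending: 200, 200, 170, 60, 60, 30, 30, 30.
  200 → shelf 1 (new)  [load 200/260]
  200 → shelf 2 (new)  [load 200/260]
  170 → shelf 3 (new)  [load 170/260]
  60 → shelf 1  [load 260/260]
  60 → shelf 2  [load 260/260]
  30 → shelf 3  [load 200/260]
  30 → shelf 3  [load 230/260]
  30 → shelf 3  [load 260/260]
3 shelves opened.

3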